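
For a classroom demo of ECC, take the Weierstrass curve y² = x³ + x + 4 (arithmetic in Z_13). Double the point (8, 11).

(7, 9)

tangent at (8, 11): λ = (3·8² + 1)/(2·11) ≡ 11/9. 9⁻¹ ≡ 3 (mod 13) since 9·3 = 27 ≡ 1, so λ ≡ 11·3 ≡ 7.
  x = λ² - 8 - 8 = 49 - 16 ≡ 7; y = λ·(8 - 7) - 11 ≡ 9. → (7, 9)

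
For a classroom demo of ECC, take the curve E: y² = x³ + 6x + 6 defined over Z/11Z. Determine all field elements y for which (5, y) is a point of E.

x³ + 6x + 6 = 161 ≡ 7 (mod 11).
7 is a non-residue mod 11; no y exists.

none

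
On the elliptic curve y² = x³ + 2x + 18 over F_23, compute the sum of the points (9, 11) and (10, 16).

(9, 11) + (10, 16). λ = (16 - 11)/(10 - 9) ≡ 5/1 mod 23. 1⁻¹ ≡ 1 (mod 23), so λ ≡ 5.
  x = λ² - 9 - 10 = 25 - 19 ≡ 6; y = λ·(9 - 6) - 11 ≡ 4. → (6, 4)

(6, 4)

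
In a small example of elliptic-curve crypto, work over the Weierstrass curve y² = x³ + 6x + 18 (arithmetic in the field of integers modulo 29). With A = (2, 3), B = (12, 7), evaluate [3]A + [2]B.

First 3A:
Repeated addition: build up to 3A.
2A: tangent at (2, 3): λ = (3·2² + 6)/(2·3) ≡ 18/6. 6⁻¹ ≡ 5 (mod 29) since 6·5 = 30 ≡ 1, so λ ≡ 18·5 ≡ 3.
  x = λ² - 2 - 2 = 9 - 4 ≡ 5; y = λ·(2 - 5) - 3 ≡ 17. → (5, 17)
3A: (5, 17) + (2, 3). λ = (3 - 17)/(2 - 5) ≡ 15/26 mod 29. 26⁻¹ ≡ 19 (mod 29) since 26·19 = 494 ≡ 1, so λ ≡ 24.
  x = λ² - 5 - 2 = 576 - 7 ≡ 18; y = λ·(5 - 18) - 17 ≡ 19. → (18, 19)
3A = (18, 19).
Next 2B:
Repeated addition: build up to 2B.
2B: tangent at (12, 7): λ = (3·12² + 6)/(2·7) ≡ 3/14. 14⁻¹ ≡ 27 (mod 29), so λ ≡ 3·27 ≡ 23.
  x = λ² - 12 - 12 = 529 - 24 ≡ 12; y = λ·(12 - 12) - 7 ≡ 22. → (12, 22)
2B = (12, 22).
Finally 3A + 2B:
(18, 19) + (12, 22). λ = (22 - 19)/(12 - 18) ≡ 3/23 mod 29. 23⁻¹ ≡ 24 (mod 29) since 23·24 = 552 ≡ 1, so λ ≡ 14.
  x = λ² - 18 - 12 = 196 - 30 ≡ 21; y = λ·(18 - 21) - 19 ≡ 26. → (21, 26)

(21, 26)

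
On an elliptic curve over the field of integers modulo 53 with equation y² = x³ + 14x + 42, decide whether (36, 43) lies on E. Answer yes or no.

no

y² = 43² ≡ 47; x³ + 14x + 42 = 47202 ≡ 32 (mod 53). 47 ≠ 32.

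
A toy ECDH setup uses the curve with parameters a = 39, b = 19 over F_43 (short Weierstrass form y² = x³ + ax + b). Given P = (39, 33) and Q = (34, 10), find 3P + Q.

First 3P:
Repeated addition: build up to 3P.
2P: tangent at (39, 33): λ = (3·39² + 39)/(2·33) ≡ 1/23. 23⁻¹ ≡ 15 (mod 43), so λ ≡ 1·15 ≡ 15.
  x = λ² - 39 - 39 = 225 - 78 ≡ 18; y = λ·(39 - 18) - 33 ≡ 24. → (18, 24)
3P: (18, 24) + (39, 33). λ = (33 - 24)/(39 - 18) ≡ 9/21 mod 43. 21⁻¹ ≡ 41 (mod 43) since 21·41 = 861 ≡ 1, so λ ≡ 25.
  x = λ² - 18 - 39 = 625 - 57 ≡ 9; y = λ·(18 - 9) - 24 ≡ 29. → (9, 29)
3P = (9, 29).
Finally 3P + Q:
(9, 29) + (34, 10). λ = (10 - 29)/(34 - 9) ≡ 24/25 mod 43. 25⁻¹ ≡ 31 (mod 43), so λ ≡ 13.
  x = λ² - 9 - 34 = 169 - 43 ≡ 40; y = λ·(9 - 40) - 29 ≡ 41. → (40, 41)

(40, 41)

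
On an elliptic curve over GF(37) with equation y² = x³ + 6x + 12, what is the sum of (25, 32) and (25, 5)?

The two points share x = 25 and their y-coordinates satisfy 32 + 5 ≡ 0 (mod 37), so they are inverses. Their sum is O.

O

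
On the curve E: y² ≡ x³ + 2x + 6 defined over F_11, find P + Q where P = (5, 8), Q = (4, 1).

(7, 0)

(5, 8) + (4, 1). λ = (1 - 8)/(4 - 5) ≡ 4/10 mod 11. 10⁻¹ ≡ 10 (mod 11), so λ ≡ 7.
  x = λ² - 5 - 4 = 49 - 9 ≡ 7; y = λ·(5 - 7) - 8 ≡ 0. → (7, 0)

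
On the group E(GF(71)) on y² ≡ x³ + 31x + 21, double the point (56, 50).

(35, 23)

tangent at (56, 50): λ = (3·56² + 31)/(2·50) ≡ 67/29. 29⁻¹ ≡ 49 (mod 71), so λ ≡ 67·49 ≡ 17.
  x = λ² - 56 - 56 = 289 - 112 ≡ 35; y = λ·(56 - 35) - 50 ≡ 23. → (35, 23)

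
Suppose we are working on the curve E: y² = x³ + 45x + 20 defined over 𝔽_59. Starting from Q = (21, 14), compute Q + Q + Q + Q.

(2, 0)

Double-and-add on 4 = (100)₂. Start with Q = (21, 14) for the leading 1-bit.
double: tangent at (21, 14): λ = (3·21² + 45)/(2·14) ≡ 11/28. 28⁻¹ ≡ 19 (mod 59) since 28·19 = 532 ≡ 1, so λ ≡ 11·19 ≡ 32.
  x = λ² - 21 - 21 = 1024 - 42 ≡ 38; y = λ·(21 - 38) - 14 ≡ 32. → (38, 32)
double: tangent at (38, 32): λ = (3·38² + 45)/(2·32) ≡ 11/5. 5⁻¹ ≡ 12 (mod 59), so λ ≡ 11·12 ≡ 14.
  x = λ² - 38 - 38 = 196 - 76 ≡ 2; y = λ·(38 - 2) - 32 ≡ 0. → (2, 0)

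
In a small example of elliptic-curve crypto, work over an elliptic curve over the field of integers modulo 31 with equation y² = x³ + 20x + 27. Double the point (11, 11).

tangent at (11, 11): λ = (3·11² + 20)/(2·11) ≡ 11/22. 22⁻¹ ≡ 24 (mod 31) since 22·24 = 528 ≡ 1, so λ ≡ 11·24 ≡ 16.
  x = λ² - 11 - 11 = 256 - 22 ≡ 17; y = λ·(11 - 17) - 11 ≡ 17. → (17, 17)

(17, 17)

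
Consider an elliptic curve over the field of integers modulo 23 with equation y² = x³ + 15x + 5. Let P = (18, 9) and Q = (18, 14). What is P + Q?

O

The two points share x = 18 and their y-coordinates satisfy 9 + 14 ≡ 0 (mod 23), so they are inverses. Their sum is ∞.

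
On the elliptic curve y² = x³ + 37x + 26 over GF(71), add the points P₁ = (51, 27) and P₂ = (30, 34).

(69, 50)

(51, 27) + (30, 34). λ = (34 - 27)/(30 - 51) ≡ 7/50 mod 71. 50⁻¹ ≡ 27 (mod 71) since 50·27 = 1350 ≡ 1, so λ ≡ 47.
  x = λ² - 51 - 30 = 2209 - 81 ≡ 69; y = λ·(51 - 69) - 27 ≡ 50. → (69, 50)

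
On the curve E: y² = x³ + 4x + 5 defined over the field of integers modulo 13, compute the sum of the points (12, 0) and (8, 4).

(12, 0) + (8, 4). λ = (4 - 0)/(8 - 12) ≡ 4/9 mod 13. 9⁻¹ ≡ 3 (mod 13), so λ ≡ 12.
  x = λ² - 12 - 8 = 144 - 20 ≡ 7; y = λ·(12 - 7) - 0 ≡ 8. → (7, 8)

(7, 8)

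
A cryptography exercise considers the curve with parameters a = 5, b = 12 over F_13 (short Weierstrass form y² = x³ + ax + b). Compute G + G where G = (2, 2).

(10, 3)

tangent at (2, 2): λ = (3·2² + 5)/(2·2) ≡ 4/4. 4⁻¹ ≡ 10 (mod 13), so λ ≡ 4·10 ≡ 1.
  x = λ² - 2 - 2 = 1 - 4 ≡ 10; y = λ·(2 - 10) - 2 ≡ 3. → (10, 3)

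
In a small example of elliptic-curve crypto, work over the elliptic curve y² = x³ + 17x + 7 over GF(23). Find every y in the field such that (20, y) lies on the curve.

x³ + 17x + 7 = 8347 ≡ 21 (mod 23).
21 is a non-residue mod 23; no y exists.

none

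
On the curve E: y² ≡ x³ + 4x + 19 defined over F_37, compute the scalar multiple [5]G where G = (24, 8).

(20, 12)

Double-and-add on 5 = (101)₂. Start with G = (24, 8) for the leading 1-bit.
double: tangent at (24, 8): λ = (3·24² + 4)/(2·8) ≡ 30/16. 16⁻¹ ≡ 7 (mod 37), so λ ≡ 30·7 ≡ 25.
  x = λ² - 24 - 24 = 625 - 48 ≡ 22; y = λ·(24 - 22) - 8 ≡ 5. → (22, 5)
double: tangent at (22, 5): λ = (3·22² + 4)/(2·5) ≡ 13/10. 10⁻¹ ≡ 26 (mod 37), so λ ≡ 13·26 ≡ 5.
  x = λ² - 22 - 22 = 25 - 44 ≡ 18; y = λ·(22 - 18) - 5 ≡ 15. → (18, 15)
add G: (18, 15) + (24, 8). λ = (8 - 15)/(24 - 18) ≡ 30/6 mod 37. 6⁻¹ ≡ 31 (mod 37) since 6·31 = 186 ≡ 1, so λ ≡ 5.
  x = λ² - 18 - 24 = 25 - 42 ≡ 20; y = λ·(18 - 20) - 15 ≡ 12. → (20, 12)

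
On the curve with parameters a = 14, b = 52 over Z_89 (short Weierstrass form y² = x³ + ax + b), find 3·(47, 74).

Write Q = (47, 74).
Repeated addition: build up to 3Q.
2Q: tangent at (47, 74): λ = (3·47² + 14)/(2·74) ≡ 55/59. 59⁻¹ ≡ 86 (mod 89) since 59·86 = 5074 ≡ 1, so λ ≡ 55·86 ≡ 13.
  x = λ² - 47 - 47 = 169 - 94 ≡ 75; y = λ·(47 - 75) - 74 ≡ 7. → (75, 7)
3Q: (75, 7) + (47, 74). λ = (74 - 7)/(47 - 75) ≡ 67/61 mod 89. 61⁻¹ ≡ 54 (mod 89), so λ ≡ 58.
  x = λ² - 75 - 47 = 3364 - 122 ≡ 38; y = λ·(75 - 38) - 7 ≡ 3. → (38, 3)

(38, 3)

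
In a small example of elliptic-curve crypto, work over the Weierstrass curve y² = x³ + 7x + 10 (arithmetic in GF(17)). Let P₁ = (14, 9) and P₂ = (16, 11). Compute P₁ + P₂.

(14, 9) + (16, 11). λ = (11 - 9)/(16 - 14) ≡ 2/2 mod 17. 2⁻¹ ≡ 9 (mod 17) since 2·9 = 18 ≡ 1, so λ ≡ 1.
  x = λ² - 14 - 16 = 1 - 30 ≡ 5; y = λ·(14 - 5) - 9 ≡ 0. → (5, 0)

(5, 0)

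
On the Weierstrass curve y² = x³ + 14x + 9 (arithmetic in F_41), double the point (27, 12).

(10, 1)

tangent at (27, 12): λ = (3·27² + 14)/(2·12) ≡ 28/24. 24⁻¹ ≡ 12 (mod 41), so λ ≡ 28·12 ≡ 8.
  x = λ² - 27 - 27 = 64 - 54 ≡ 10; y = λ·(27 - 10) - 12 ≡ 1. → (10, 1)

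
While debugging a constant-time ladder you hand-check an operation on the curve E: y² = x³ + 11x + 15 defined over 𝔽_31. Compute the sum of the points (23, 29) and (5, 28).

(23, 2)

(23, 29) + (5, 28). λ = (28 - 29)/(5 - 23) ≡ 30/13 mod 31. 13⁻¹ ≡ 12 (mod 31) since 13·12 = 156 ≡ 1, so λ ≡ 19.
  x = λ² - 23 - 5 = 361 - 28 ≡ 23; y = λ·(23 - 23) - 29 ≡ 2. → (23, 2)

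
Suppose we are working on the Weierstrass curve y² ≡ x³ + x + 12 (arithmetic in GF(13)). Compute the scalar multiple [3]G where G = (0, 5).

(6, 0)

Repeated addition: build up to 3G.
2G: tangent at (0, 5): λ = (3·0² + 1)/(2·5) ≡ 1/10. 10⁻¹ ≡ 4 (mod 13) since 10·4 = 40 ≡ 1, so λ ≡ 1·4 ≡ 4.
  x = λ² - 0 - 0 = 16 - 0 ≡ 3; y = λ·(0 - 3) - 5 ≡ 9. → (3, 9)
3G: (3, 9) + (0, 5). λ = (5 - 9)/(0 - 3) ≡ 9/10 mod 13. 10⁻¹ ≡ 4 (mod 13) since 10·4 = 40 ≡ 1, so λ ≡ 10.
  x = λ² - 3 - 0 = 100 - 3 ≡ 6; y = λ·(3 - 6) - 9 ≡ 0. → (6, 0)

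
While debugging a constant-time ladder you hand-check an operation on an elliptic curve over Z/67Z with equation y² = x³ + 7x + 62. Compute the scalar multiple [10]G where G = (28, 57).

Repeated addition: build up to 10G.
2G: tangent at (28, 57): λ = (3·28² + 7)/(2·57) ≡ 14/47. 47⁻¹ ≡ 10 (mod 67), so λ ≡ 14·10 ≡ 6.
  x = λ² - 28 - 28 = 36 - 56 ≡ 47; y = λ·(28 - 47) - 57 ≡ 30. → (47, 30)
3G: (47, 30) + (28, 57). λ = (57 - 30)/(28 - 47) ≡ 27/48 mod 67. 48⁻¹ ≡ 7 (mod 67) since 48·7 = 336 ≡ 1, so λ ≡ 55.
  x = λ² - 47 - 28 = 3025 - 75 ≡ 2; y = λ·(47 - 2) - 30 ≡ 33. → (2, 33)
4G: (2, 33) + (28, 57). λ = (57 - 33)/(28 - 2) ≡ 24/26 mod 67. 26⁻¹ ≡ 49 (mod 67) since 26·49 = 1274 ≡ 1, so λ ≡ 37.
  x = λ² - 2 - 28 = 1369 - 30 ≡ 66; y = λ·(2 - 66) - 33 ≡ 11. → (66, 11)
5G: (66, 11) + (28, 57). λ = (57 - 11)/(28 - 66) ≡ 46/29 mod 67. 29⁻¹ ≡ 37 (mod 67), so λ ≡ 27.
  x = λ² - 66 - 28 = 729 - 94 ≡ 32; y = λ·(66 - 32) - 11 ≡ 36. → (32, 36)
6G: (32, 36) + (28, 57). λ = (57 - 36)/(28 - 32) ≡ 21/63 mod 67. 63⁻¹ ≡ 50 (mod 67), so λ ≡ 45.
  x = λ² - 32 - 28 = 2025 - 60 ≡ 22; y = λ·(32 - 22) - 36 ≡ 12. → (22, 12)
7G: (22, 12) + (28, 57). λ = (57 - 12)/(28 - 22) ≡ 45/6 mod 67. 6⁻¹ ≡ 56 (mod 67) since 6·56 = 336 ≡ 1, so λ ≡ 41.
  x = λ² - 22 - 28 = 1681 - 50 ≡ 23; y = λ·(22 - 23) - 12 ≡ 14. → (23, 14)
8G: (23, 14) + (28, 57). λ = (57 - 14)/(28 - 23) ≡ 43/5 mod 67. 5⁻¹ ≡ 27 (mod 67) since 5·27 = 135 ≡ 1, so λ ≡ 22.
  x = λ² - 23 - 28 = 484 - 51 ≡ 31; y = λ·(23 - 31) - 14 ≡ 11. → (31, 11)
9G: (31, 11) + (28, 57). λ = (57 - 11)/(28 - 31) ≡ 46/64 mod 67. 64⁻¹ ≡ 22 (mod 67), so λ ≡ 7.
  x = λ² - 31 - 28 = 49 - 59 ≡ 57; y = λ·(31 - 57) - 11 ≡ 8. → (57, 8)
10G: (57, 8) + (28, 57). λ = (57 - 8)/(28 - 57) ≡ 49/38 mod 67. 38⁻¹ ≡ 30 (mod 67) since 38·30 = 1140 ≡ 1, so λ ≡ 63.
  x = λ² - 57 - 28 = 3969 - 85 ≡ 65; y = λ·(57 - 65) - 8 ≡ 24. → (65, 24)

(65, 24)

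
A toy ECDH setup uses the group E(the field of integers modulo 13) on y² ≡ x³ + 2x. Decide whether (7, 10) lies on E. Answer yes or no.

y² = 10² ≡ 9; x³ + 2x + 0 = 357 ≡ 6 (mod 13). 9 ≠ 6.

no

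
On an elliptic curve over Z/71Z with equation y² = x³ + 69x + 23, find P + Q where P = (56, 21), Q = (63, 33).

(56, 21) + (63, 33). λ = (33 - 21)/(63 - 56) ≡ 12/7 mod 71. 7⁻¹ ≡ 61 (mod 71) since 7·61 = 427 ≡ 1, so λ ≡ 22.
  x = λ² - 56 - 63 = 484 - 119 ≡ 10; y = λ·(56 - 10) - 21 ≡ 68. → (10, 68)

(10, 68)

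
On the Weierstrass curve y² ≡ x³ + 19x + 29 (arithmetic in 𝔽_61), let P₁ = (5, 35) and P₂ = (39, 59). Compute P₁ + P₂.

(8, 49)

(5, 35) + (39, 59). λ = (59 - 35)/(39 - 5) ≡ 24/34 mod 61. 34⁻¹ ≡ 9 (mod 61) since 34·9 = 306 ≡ 1, so λ ≡ 33.
  x = λ² - 5 - 39 = 1089 - 44 ≡ 8; y = λ·(5 - 8) - 35 ≡ 49. → (8, 49)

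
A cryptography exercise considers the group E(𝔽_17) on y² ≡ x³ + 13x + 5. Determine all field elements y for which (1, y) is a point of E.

6, 11

x³ + 13x + 5 = 19 ≡ 2 (mod 17).
Square roots of 2 mod 17: 6 and 11 (since 6² = 36 ≡ 2).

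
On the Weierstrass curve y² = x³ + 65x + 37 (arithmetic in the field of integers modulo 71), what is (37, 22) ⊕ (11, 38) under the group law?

(28, 38)

(37, 22) + (11, 38). λ = (38 - 22)/(11 - 37) ≡ 16/45 mod 71. 45⁻¹ ≡ 30 (mod 71), so λ ≡ 54.
  x = λ² - 37 - 11 = 2916 - 48 ≡ 28; y = λ·(37 - 28) - 22 ≡ 38. → (28, 38)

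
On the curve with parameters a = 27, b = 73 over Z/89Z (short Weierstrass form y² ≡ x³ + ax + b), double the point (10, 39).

tangent at (10, 39): λ = (3·10² + 27)/(2·39) ≡ 60/78. 78⁻¹ ≡ 8 (mod 89) since 78·8 = 624 ≡ 1, so λ ≡ 60·8 ≡ 35.
  x = λ² - 10 - 10 = 1225 - 20 ≡ 48; y = λ·(10 - 48) - 39 ≡ 55. → (48, 55)

(48, 55)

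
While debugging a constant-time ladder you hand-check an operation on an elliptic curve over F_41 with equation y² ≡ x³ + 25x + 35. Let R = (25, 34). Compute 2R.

tangent at (25, 34): λ = (3·25² + 25)/(2·34) ≡ 14/27. 27⁻¹ ≡ 38 (mod 41), so λ ≡ 14·38 ≡ 40.
  x = λ² - 25 - 25 = 1600 - 50 ≡ 33; y = λ·(25 - 33) - 34 ≡ 15. → (33, 15)

(33, 15)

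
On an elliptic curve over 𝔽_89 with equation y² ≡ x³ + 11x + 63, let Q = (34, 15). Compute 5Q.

(60, 50)

Repeated addition: build up to 5Q.
2Q: tangent at (34, 15): λ = (3·34² + 11)/(2·15) ≡ 8/30. 30⁻¹ ≡ 3 (mod 89) since 30·3 = 90 ≡ 1, so λ ≡ 8·3 ≡ 24.
  x = λ² - 34 - 34 = 576 - 68 ≡ 63; y = λ·(34 - 63) - 15 ≡ 1. → (63, 1)
3Q: (63, 1) + (34, 15). λ = (15 - 1)/(34 - 63) ≡ 14/60 mod 89. 60⁻¹ ≡ 46 (mod 89) since 60·46 = 2760 ≡ 1, so λ ≡ 21.
  x = λ² - 63 - 34 = 441 - 97 ≡ 77; y = λ·(63 - 77) - 1 ≡ 61. → (77, 61)
4Q: (77, 61) + (34, 15). λ = (15 - 61)/(34 - 77) ≡ 43/46 mod 89. 46⁻¹ ≡ 60 (mod 89), so λ ≡ 88.
  x = λ² - 77 - 34 = 7744 - 111 ≡ 68; y = λ·(77 - 68) - 61 ≡ 19. → (68, 19)
5Q: (68, 19) + (34, 15). λ = (15 - 19)/(34 - 68) ≡ 85/55 mod 89. 55⁻¹ ≡ 34 (mod 89), so λ ≡ 42.
  x = λ² - 68 - 34 = 1764 - 102 ≡ 60; y = λ·(68 - 60) - 19 ≡ 50. → (60, 50)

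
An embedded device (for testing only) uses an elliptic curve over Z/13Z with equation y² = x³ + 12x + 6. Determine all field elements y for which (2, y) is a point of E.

5, 8

x³ + 12x + 6 = 38 ≡ 12 (mod 13).
Square roots of 12 mod 13: 5 and 8 (since 5² = 25 ≡ 12).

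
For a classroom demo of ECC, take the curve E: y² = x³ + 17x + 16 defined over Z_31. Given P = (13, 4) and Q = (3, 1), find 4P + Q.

(23, 9)

First 4P:
Double-and-add on 4 = (100)₂. Start with P = (13, 4) for the leading 1-bit.
double: tangent at (13, 4): λ = (3·13² + 17)/(2·4) ≡ 28/8. 8⁻¹ ≡ 4 (mod 31), so λ ≡ 28·4 ≡ 19.
  x = λ² - 13 - 13 = 361 - 26 ≡ 25; y = λ·(13 - 25) - 4 ≡ 16. → (25, 16)
double: tangent at (25, 16): λ = (3·25² + 17)/(2·16) ≡ 1/1. 1⁻¹ ≡ 1 (mod 31), so λ ≡ 1·1 ≡ 1.
  x = λ² - 25 - 25 = 1 - 50 ≡ 13; y = λ·(25 - 13) - 16 ≡ 27. → (13, 27)
4P = (13, 27).
Finally 4P + Q:
(13, 27) + (3, 1). λ = (1 - 27)/(3 - 13) ≡ 5/21 mod 31. 21⁻¹ ≡ 3 (mod 31) since 21·3 = 63 ≡ 1, so λ ≡ 15.
  x = λ² - 13 - 3 = 225 - 16 ≡ 23; y = λ·(13 - 23) - 27 ≡ 9. → (23, 9)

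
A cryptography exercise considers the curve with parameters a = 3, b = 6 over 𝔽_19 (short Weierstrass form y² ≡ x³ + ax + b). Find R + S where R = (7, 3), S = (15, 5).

(3, 17)

(7, 3) + (15, 5). λ = (5 - 3)/(15 - 7) ≡ 2/8 mod 19. 8⁻¹ ≡ 12 (mod 19) since 8·12 = 96 ≡ 1, so λ ≡ 5.
  x = λ² - 7 - 15 = 25 - 22 ≡ 3; y = λ·(7 - 3) - 3 ≡ 17. → (3, 17)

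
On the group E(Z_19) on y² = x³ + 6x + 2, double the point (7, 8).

tangent at (7, 8): λ = (3·7² + 6)/(2·8) ≡ 1/16. 16⁻¹ ≡ 6 (mod 19), so λ ≡ 1·6 ≡ 6.
  x = λ² - 7 - 7 = 36 - 14 ≡ 3; y = λ·(7 - 3) - 8 ≡ 16. → (3, 16)

(3, 16)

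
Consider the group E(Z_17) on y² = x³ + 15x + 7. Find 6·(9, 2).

(13, 11)

Write G = (9, 2).
Double-and-add on 6 = (110)₂. Start with G = (9, 2) for the leading 1-bit.
double: tangent at (9, 2): λ = (3·9² + 15)/(2·2) ≡ 3/4. 4⁻¹ ≡ 13 (mod 17) since 4·13 = 52 ≡ 1, so λ ≡ 3·13 ≡ 5.
  x = λ² - 9 - 9 = 25 - 18 ≡ 7; y = λ·(9 - 7) - 2 ≡ 8. → (7, 8)
add G: (7, 8) + (9, 2). λ = (2 - 8)/(9 - 7) ≡ 11/2 mod 17. 2⁻¹ ≡ 9 (mod 17), so λ ≡ 14.
  x = λ² - 7 - 9 = 196 - 16 ≡ 10; y = λ·(7 - 10) - 8 ≡ 1. → (10, 1)
double: tangent at (10, 1): λ = (3·10² + 15)/(2·1) ≡ 9/2. 2⁻¹ ≡ 9 (mod 17) since 2·9 = 18 ≡ 1, so λ ≡ 9·9 ≡ 13.
  x = λ² - 10 - 10 = 169 - 20 ≡ 13; y = λ·(10 - 13) - 1 ≡ 11. → (13, 11)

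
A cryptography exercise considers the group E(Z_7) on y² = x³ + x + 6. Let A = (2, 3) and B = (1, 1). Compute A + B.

(2, 3) + (1, 1). λ = (1 - 3)/(1 - 2) ≡ 5/6 mod 7. 6⁻¹ ≡ 6 (mod 7), so λ ≡ 2.
  x = λ² - 2 - 1 = 4 - 3 ≡ 1; y = λ·(2 - 1) - 3 ≡ 6. → (1, 6)

(1, 6)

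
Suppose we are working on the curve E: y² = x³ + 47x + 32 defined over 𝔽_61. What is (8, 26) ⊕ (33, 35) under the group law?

(1, 18)

(8, 26) + (33, 35). λ = (35 - 26)/(33 - 8) ≡ 9/25 mod 61. 25⁻¹ ≡ 22 (mod 61), so λ ≡ 15.
  x = λ² - 8 - 33 = 225 - 41 ≡ 1; y = λ·(8 - 1) - 26 ≡ 18. → (1, 18)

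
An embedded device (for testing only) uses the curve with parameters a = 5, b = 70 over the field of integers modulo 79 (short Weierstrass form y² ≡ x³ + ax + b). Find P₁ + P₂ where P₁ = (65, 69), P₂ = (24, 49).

(65, 69) + (24, 49). λ = (49 - 69)/(24 - 65) ≡ 59/38 mod 79. 38⁻¹ ≡ 52 (mod 79), so λ ≡ 66.
  x = λ² - 65 - 24 = 4356 - 89 ≡ 1; y = λ·(65 - 1) - 69 ≡ 47. → (1, 47)

(1, 47)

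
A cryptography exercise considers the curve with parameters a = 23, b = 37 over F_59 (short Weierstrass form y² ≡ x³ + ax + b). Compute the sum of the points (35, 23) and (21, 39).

(32, 41)

(35, 23) + (21, 39). λ = (39 - 23)/(21 - 35) ≡ 16/45 mod 59. 45⁻¹ ≡ 21 (mod 59) since 45·21 = 945 ≡ 1, so λ ≡ 41.
  x = λ² - 35 - 21 = 1681 - 56 ≡ 32; y = λ·(35 - 32) - 23 ≡ 41. → (32, 41)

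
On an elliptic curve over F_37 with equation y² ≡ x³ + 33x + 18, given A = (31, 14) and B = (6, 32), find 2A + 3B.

(11, 11)

First 2A:
Repeated addition: build up to 2A.
2A: tangent at (31, 14): λ = (3·31² + 33)/(2·14) ≡ 30/28. 28⁻¹ ≡ 4 (mod 37) since 28·4 = 112 ≡ 1, so λ ≡ 30·4 ≡ 9.
  x = λ² - 31 - 31 = 81 - 62 ≡ 19; y = λ·(31 - 19) - 14 ≡ 20. → (19, 20)
2A = (19, 20).
Next 3B:
Repeated addition: build up to 3B.
2B: tangent at (6, 32): λ = (3·6² + 33)/(2·32) ≡ 30/27. 27⁻¹ ≡ 11 (mod 37), so λ ≡ 30·11 ≡ 34.
  x = λ² - 6 - 6 = 1156 - 12 ≡ 34; y = λ·(6 - 34) - 32 ≡ 15. → (34, 15)
3B: (34, 15) + (6, 32). λ = (32 - 15)/(6 - 34) ≡ 17/9 mod 37. 9⁻¹ ≡ 33 (mod 37), so λ ≡ 6.
  x = λ² - 34 - 6 = 36 - 40 ≡ 33; y = λ·(34 - 33) - 15 ≡ 28. → (33, 28)
3B = (33, 28).
Finally 2A + 3B:
(19, 20) + (33, 28). λ = (28 - 20)/(33 - 19) ≡ 8/14 mod 37. 14⁻¹ ≡ 8 (mod 37) since 14·8 = 112 ≡ 1, so λ ≡ 27.
  x = λ² - 19 - 33 = 729 - 52 ≡ 11; y = λ·(19 - 11) - 20 ≡ 11. → (11, 11)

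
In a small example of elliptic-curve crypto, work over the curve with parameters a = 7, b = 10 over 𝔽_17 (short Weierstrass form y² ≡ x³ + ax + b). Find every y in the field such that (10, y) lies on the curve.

3, 14

x³ + 7x + 10 = 1080 ≡ 9 (mod 17).
Square roots of 9 mod 17: 3 and 14 (since 3² = 9 ≡ 9).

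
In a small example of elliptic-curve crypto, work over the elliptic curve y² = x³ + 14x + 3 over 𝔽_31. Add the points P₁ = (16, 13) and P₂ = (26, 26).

(16, 13) + (26, 26). λ = (26 - 13)/(26 - 16) ≡ 13/10 mod 31. 10⁻¹ ≡ 28 (mod 31), so λ ≡ 23.
  x = λ² - 16 - 26 = 529 - 42 ≡ 22; y = λ·(16 - 22) - 13 ≡ 4. → (22, 4)

(22, 4)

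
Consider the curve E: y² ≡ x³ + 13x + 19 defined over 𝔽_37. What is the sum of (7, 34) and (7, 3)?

The two points share x = 7 and their y-coordinates satisfy 34 + 3 ≡ 0 (mod 37), so they are inverses. Their sum is O.

O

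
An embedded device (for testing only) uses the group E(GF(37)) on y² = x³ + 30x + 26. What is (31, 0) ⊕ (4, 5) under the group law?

(30, 19)

(31, 0) + (4, 5). λ = (5 - 0)/(4 - 31) ≡ 5/10 mod 37. 10⁻¹ ≡ 26 (mod 37), so λ ≡ 19.
  x = λ² - 31 - 4 = 361 - 35 ≡ 30; y = λ·(31 - 30) - 0 ≡ 19. → (30, 19)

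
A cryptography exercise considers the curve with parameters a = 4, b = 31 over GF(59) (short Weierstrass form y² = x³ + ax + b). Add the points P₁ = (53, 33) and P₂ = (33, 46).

(53, 33) + (33, 46). λ = (46 - 33)/(33 - 53) ≡ 13/39 mod 59. 39⁻¹ ≡ 56 (mod 59), so λ ≡ 20.
  x = λ² - 53 - 33 = 400 - 86 ≡ 19; y = λ·(53 - 19) - 33 ≡ 57. → (19, 57)

(19, 57)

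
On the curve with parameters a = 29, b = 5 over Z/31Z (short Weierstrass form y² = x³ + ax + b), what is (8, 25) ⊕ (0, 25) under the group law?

(23, 6)

(8, 25) + (0, 25). λ = (25 - 25)/(0 - 8) ≡ 0/23 mod 31. 23⁻¹ ≡ 27 (mod 31), so λ ≡ 0.
  x = λ² - 8 - 0 = 0 - 8 ≡ 23; y = λ·(8 - 23) - 25 ≡ 6. → (23, 6)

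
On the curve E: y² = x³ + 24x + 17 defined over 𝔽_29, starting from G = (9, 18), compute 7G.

(3, 0)

Repeated addition: build up to 7G.
2G: tangent at (9, 18): λ = (3·9² + 24)/(2·18) ≡ 6/7. 7⁻¹ ≡ 25 (mod 29), so λ ≡ 6·25 ≡ 5.
  x = λ² - 9 - 9 = 25 - 18 ≡ 7; y = λ·(9 - 7) - 18 ≡ 21. → (7, 21)
3G: (7, 21) + (9, 18). λ = (18 - 21)/(9 - 7) ≡ 26/2 mod 29. 2⁻¹ ≡ 15 (mod 29), so λ ≡ 13.
  x = λ² - 7 - 9 = 169 - 16 ≡ 8; y = λ·(7 - 8) - 21 ≡ 24. → (8, 24)
4G: (8, 24) + (9, 18). λ = (18 - 24)/(9 - 8) ≡ 23/1 mod 29. 1⁻¹ ≡ 1 (mod 29) since 1·1 = 1 ≡ 1, so λ ≡ 23.
  x = λ² - 8 - 9 = 529 - 17 ≡ 19; y = λ·(8 - 19) - 24 ≡ 13. → (19, 13)
5G: (19, 13) + (9, 18). λ = (18 - 13)/(9 - 19) ≡ 5/19 mod 29. 19⁻¹ ≡ 26 (mod 29) since 19·26 = 494 ≡ 1, so λ ≡ 14.
  x = λ² - 19 - 9 = 196 - 28 ≡ 23; y = λ·(19 - 23) - 13 ≡ 18. → (23, 18)
6G: (23, 18) + (9, 18). λ = (18 - 18)/(9 - 23) ≡ 0/15 mod 29. 15⁻¹ ≡ 2 (mod 29), so λ ≡ 0.
  x = λ² - 23 - 9 = 0 - 32 ≡ 26; y = λ·(23 - 26) - 18 ≡ 11. → (26, 11)
7G: (26, 11) + (9, 18). λ = (18 - 11)/(9 - 26) ≡ 7/12 mod 29. 12⁻¹ ≡ 17 (mod 29), so λ ≡ 3.
  x = λ² - 26 - 9 = 9 - 35 ≡ 3; y = λ·(26 - 3) - 11 ≡ 0. → (3, 0)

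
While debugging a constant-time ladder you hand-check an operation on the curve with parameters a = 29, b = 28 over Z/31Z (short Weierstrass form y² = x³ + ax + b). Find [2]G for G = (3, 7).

(10, 27)

tangent at (3, 7): λ = (3·3² + 29)/(2·7) ≡ 25/14. 14⁻¹ ≡ 20 (mod 31) since 14·20 = 280 ≡ 1, so λ ≡ 25·20 ≡ 4.
  x = λ² - 3 - 3 = 16 - 6 ≡ 10; y = λ·(3 - 10) - 7 ≡ 27. → (10, 27)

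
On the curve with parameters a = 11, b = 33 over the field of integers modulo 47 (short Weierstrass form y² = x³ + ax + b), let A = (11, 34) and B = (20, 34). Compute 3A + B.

(18, 0)

First 3A:
Repeated addition: build up to 3A.
2A: tangent at (11, 34): λ = (3·11² + 11)/(2·34) ≡ 45/21. 21⁻¹ ≡ 9 (mod 47) since 21·9 = 189 ≡ 1, so λ ≡ 45·9 ≡ 29.
  x = λ² - 11 - 11 = 841 - 22 ≡ 20; y = λ·(11 - 20) - 34 ≡ 34. → (20, 34)
3A: (20, 34) + (11, 34). λ = (34 - 34)/(11 - 20) ≡ 0/38 mod 47. 38⁻¹ ≡ 26 (mod 47), so λ ≡ 0.
  x = λ² - 20 - 11 = 0 - 31 ≡ 16; y = λ·(20 - 16) - 34 ≡ 13. → (16, 13)
3A = (16, 13).
Finally 3A + B:
(16, 13) + (20, 34). λ = (34 - 13)/(20 - 16) ≡ 21/4 mod 47. 4⁻¹ ≡ 12 (mod 47), so λ ≡ 17.
  x = λ² - 16 - 20 = 289 - 36 ≡ 18; y = λ·(16 - 18) - 13 ≡ 0. → (18, 0)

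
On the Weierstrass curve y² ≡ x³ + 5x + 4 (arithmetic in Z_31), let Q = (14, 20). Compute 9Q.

(26, 3)

Double-and-add on 9 = (1001)₂. Start with Q = (14, 20) for the leading 1-bit.
double: tangent at (14, 20): λ = (3·14² + 5)/(2·20) ≡ 4/9. 9⁻¹ ≡ 7 (mod 31), so λ ≡ 4·7 ≡ 28.
  x = λ² - 14 - 14 = 784 - 28 ≡ 12; y = λ·(14 - 12) - 20 ≡ 5. → (12, 5)
double: tangent at (12, 5): λ = (3·12² + 5)/(2·5) ≡ 3/10. 10⁻¹ ≡ 28 (mod 31), so λ ≡ 3·28 ≡ 22.
  x = λ² - 12 - 12 = 484 - 24 ≡ 26; y = λ·(12 - 26) - 5 ≡ 28. → (26, 28)
double: tangent at (26, 28): λ = (3·26² + 5)/(2·28) ≡ 18/25. 25⁻¹ ≡ 5 (mod 31), so λ ≡ 18·5 ≡ 28.
  x = λ² - 26 - 26 = 784 - 52 ≡ 19; y = λ·(26 - 19) - 28 ≡ 13. → (19, 13)
add Q: (19, 13) + (14, 20). λ = (20 - 13)/(14 - 19) ≡ 7/26 mod 31. 26⁻¹ ≡ 6 (mod 31), so λ ≡ 11.
  x = λ² - 19 - 14 = 121 - 33 ≡ 26; y = λ·(19 - 26) - 13 ≡ 3. → (26, 3)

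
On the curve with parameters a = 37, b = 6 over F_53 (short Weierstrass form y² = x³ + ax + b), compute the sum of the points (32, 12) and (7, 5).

(24, 39)

(32, 12) + (7, 5). λ = (5 - 12)/(7 - 32) ≡ 46/28 mod 53. 28⁻¹ ≡ 36 (mod 53), so λ ≡ 13.
  x = λ² - 32 - 7 = 169 - 39 ≡ 24; y = λ·(32 - 24) - 12 ≡ 39. → (24, 39)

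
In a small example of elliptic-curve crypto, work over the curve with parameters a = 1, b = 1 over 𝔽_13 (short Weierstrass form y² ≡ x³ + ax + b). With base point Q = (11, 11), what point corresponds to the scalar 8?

(11, 2)

Double-and-add on 8 = (1000)₂. Start with Q = (11, 11) for the leading 1-bit.
double: tangent at (11, 11): λ = (3·11² + 1)/(2·11) ≡ 0/9. 9⁻¹ ≡ 3 (mod 13), so λ ≡ 0·3 ≡ 0.
  x = λ² - 11 - 11 = 0 - 22 ≡ 4; y = λ·(11 - 4) - 11 ≡ 2. → (4, 2)
double: tangent at (4, 2): λ = (3·4² + 1)/(2·2) ≡ 10/4. 4⁻¹ ≡ 10 (mod 13), so λ ≡ 10·10 ≡ 9.
  x = λ² - 4 - 4 = 81 - 8 ≡ 8; y = λ·(4 - 8) - 2 ≡ 1. → (8, 1)
double: tangent at (8, 1): λ = (3·8² + 1)/(2·1) ≡ 11/2. 2⁻¹ ≡ 7 (mod 13), so λ ≡ 11·7 ≡ 12.
  x = λ² - 8 - 8 = 144 - 16 ≡ 11; y = λ·(8 - 11) - 1 ≡ 2. → (11, 2)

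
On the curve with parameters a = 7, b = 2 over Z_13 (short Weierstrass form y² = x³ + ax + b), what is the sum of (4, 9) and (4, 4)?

O

The two points share x = 4 and their y-coordinates satisfy 9 + 4 ≡ 0 (mod 13), so they are inverses. Their sum is O.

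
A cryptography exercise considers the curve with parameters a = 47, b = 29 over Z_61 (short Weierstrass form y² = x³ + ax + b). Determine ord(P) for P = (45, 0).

2P: (45, 0) + (45, 0): same x and y₁ ≡ -y₂, so the sum is O.
2P = O, so the order is 2.

2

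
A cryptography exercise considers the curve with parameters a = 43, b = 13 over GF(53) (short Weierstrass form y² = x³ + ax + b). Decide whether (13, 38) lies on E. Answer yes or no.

y² = 38² ≡ 13; x³ + 43x + 13 = 2769 ≡ 13 (mod 53). 13 = 13.

yes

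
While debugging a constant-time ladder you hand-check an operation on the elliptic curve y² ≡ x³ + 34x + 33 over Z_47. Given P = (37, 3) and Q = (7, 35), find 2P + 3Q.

(38, 19)

First 2P:
Repeated addition: build up to 2P.
2P: tangent at (37, 3): λ = (3·37² + 34)/(2·3) ≡ 5/6. 6⁻¹ ≡ 8 (mod 47) since 6·8 = 48 ≡ 1, so λ ≡ 5·8 ≡ 40.
  x = λ² - 37 - 37 = 1600 - 74 ≡ 22; y = λ·(37 - 22) - 3 ≡ 33. → (22, 33)
2P = (22, 33).
Next 3Q:
Repeated addition: build up to 3Q.
2Q: tangent at (7, 35): λ = (3·7² + 34)/(2·35) ≡ 40/23. 23⁻¹ ≡ 45 (mod 47) since 23·45 = 1035 ≡ 1, so λ ≡ 40·45 ≡ 14.
  x = λ² - 7 - 7 = 196 - 14 ≡ 41; y = λ·(7 - 41) - 35 ≡ 6. → (41, 6)
3Q: (41, 6) + (7, 35). λ = (35 - 6)/(7 - 41) ≡ 29/13 mod 47. 13⁻¹ ≡ 29 (mod 47) since 13·29 = 377 ≡ 1, so λ ≡ 42.
  x = λ² - 41 - 7 = 1764 - 48 ≡ 24; y = λ·(41 - 24) - 6 ≡ 3. → (24, 3)
3Q = (24, 3).
Finally 2P + 3Q:
(22, 33) + (24, 3). λ = (3 - 33)/(24 - 22) ≡ 17/2 mod 47. 2⁻¹ ≡ 24 (mod 47), so λ ≡ 32.
  x = λ² - 22 - 24 = 1024 - 46 ≡ 38; y = λ·(22 - 38) - 33 ≡ 19. → (38, 19)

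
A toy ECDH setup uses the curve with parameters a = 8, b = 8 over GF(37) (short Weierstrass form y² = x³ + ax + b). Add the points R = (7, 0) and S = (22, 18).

(5, 32)

(7, 0) + (22, 18). λ = (18 - 0)/(22 - 7) ≡ 18/15 mod 37. 15⁻¹ ≡ 5 (mod 37) since 15·5 = 75 ≡ 1, so λ ≡ 16.
  x = λ² - 7 - 22 = 256 - 29 ≡ 5; y = λ·(7 - 5) - 0 ≡ 32. → (5, 32)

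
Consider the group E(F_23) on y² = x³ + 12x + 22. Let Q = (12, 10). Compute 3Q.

Repeated addition: build up to 3Q.
2Q: tangent at (12, 10): λ = (3·12² + 12)/(2·10) ≡ 7/20. 20⁻¹ ≡ 15 (mod 23) since 20·15 = 300 ≡ 1, so λ ≡ 7·15 ≡ 13.
  x = λ² - 12 - 12 = 169 - 24 ≡ 7; y = λ·(12 - 7) - 10 ≡ 9. → (7, 9)
3Q: (7, 9) + (12, 10). λ = (10 - 9)/(12 - 7) ≡ 1/5 mod 23. 5⁻¹ ≡ 14 (mod 23), so λ ≡ 14.
  x = λ² - 7 - 12 = 196 - 19 ≡ 16; y = λ·(7 - 16) - 9 ≡ 3. → (16, 3)

(16, 3)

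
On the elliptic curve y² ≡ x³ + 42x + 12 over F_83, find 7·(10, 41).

(33, 20)

Write Q = (10, 41).
Repeated addition: build up to 7Q.
2Q: tangent at (10, 41): λ = (3·10² + 42)/(2·41) ≡ 10/82. 82⁻¹ ≡ 82 (mod 83), so λ ≡ 10·82 ≡ 73.
  x = λ² - 10 - 10 = 5329 - 20 ≡ 80; y = λ·(10 - 80) - 41 ≡ 78. → (80, 78)
3Q: (80, 78) + (10, 41). λ = (41 - 78)/(10 - 80) ≡ 46/13 mod 83. 13⁻¹ ≡ 32 (mod 83), so λ ≡ 61.
  x = λ² - 80 - 10 = 3721 - 90 ≡ 62; y = λ·(80 - 62) - 78 ≡ 24. → (62, 24)
4Q: (62, 24) + (10, 41). λ = (41 - 24)/(10 - 62) ≡ 17/31 mod 83. 31⁻¹ ≡ 75 (mod 83), so λ ≡ 30.
  x = λ² - 62 - 10 = 900 - 72 ≡ 81; y = λ·(62 - 81) - 24 ≡ 70. → (81, 70)
5Q: (81, 70) + (10, 41). λ = (41 - 70)/(10 - 81) ≡ 54/12 mod 83. 12⁻¹ ≡ 7 (mod 83) since 12·7 = 84 ≡ 1, so λ ≡ 46.
  x = λ² - 81 - 10 = 2116 - 91 ≡ 33; y = λ·(81 - 33) - 70 ≡ 63. → (33, 63)
6Q: (33, 63) + (10, 41). λ = (41 - 63)/(10 - 33) ≡ 61/60 mod 83. 60⁻¹ ≡ 18 (mod 83), so λ ≡ 19.
  x = λ² - 33 - 10 = 361 - 43 ≡ 69; y = λ·(33 - 69) - 63 ≡ 0. → (69, 0)
7Q: (69, 0) + (10, 41). λ = (41 - 0)/(10 - 69) ≡ 41/24 mod 83. 24⁻¹ ≡ 45 (mod 83) since 24·45 = 1080 ≡ 1, so λ ≡ 19.
  x = λ² - 69 - 10 = 361 - 79 ≡ 33; y = λ·(69 - 33) - 0 ≡ 20. → (33, 20)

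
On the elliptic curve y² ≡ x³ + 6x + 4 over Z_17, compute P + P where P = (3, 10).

(13, 16)

tangent at (3, 10): λ = (3·3² + 6)/(2·10) ≡ 16/3. 3⁻¹ ≡ 6 (mod 17), so λ ≡ 16·6 ≡ 11.
  x = λ² - 3 - 3 = 121 - 6 ≡ 13; y = λ·(3 - 13) - 10 ≡ 16. → (13, 16)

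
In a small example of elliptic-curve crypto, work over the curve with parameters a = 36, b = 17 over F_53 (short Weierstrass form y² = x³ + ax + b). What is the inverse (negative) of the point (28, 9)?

-(28, 9) = (28, -9 mod 53) = (28, 44).

(28, 44)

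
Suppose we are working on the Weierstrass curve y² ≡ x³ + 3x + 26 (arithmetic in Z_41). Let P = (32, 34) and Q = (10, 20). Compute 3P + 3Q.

First 3P:
Repeated addition: build up to 3P.
2P: tangent at (32, 34): λ = (3·32² + 3)/(2·34) ≡ 0/27. 27⁻¹ ≡ 38 (mod 41), so λ ≡ 0·38 ≡ 0.
  x = λ² - 32 - 32 = 0 - 64 ≡ 18; y = λ·(32 - 18) - 34 ≡ 7. → (18, 7)
3P: (18, 7) + (32, 34). λ = (34 - 7)/(32 - 18) ≡ 27/14 mod 41. 14⁻¹ ≡ 3 (mod 41), so λ ≡ 40.
  x = λ² - 18 - 32 = 1600 - 50 ≡ 33; y = λ·(18 - 33) - 7 ≡ 8. → (33, 8)
3P = (33, 8).
Next 3Q:
Repeated addition: build up to 3Q.
2Q: tangent at (10, 20): λ = (3·10² + 3)/(2·20) ≡ 16/40. 40⁻¹ ≡ 40 (mod 41), so λ ≡ 16·40 ≡ 25.
  x = λ² - 10 - 10 = 625 - 20 ≡ 31; y = λ·(10 - 31) - 20 ≡ 29. → (31, 29)
3Q: (31, 29) + (10, 20). λ = (20 - 29)/(10 - 31) ≡ 32/20 mod 41. 20⁻¹ ≡ 39 (mod 41), so λ ≡ 18.
  x = λ² - 31 - 10 = 324 - 41 ≡ 37; y = λ·(31 - 37) - 29 ≡ 27. → (37, 27)
3Q = (37, 27).
Finally 3P + 3Q:
(33, 8) + (37, 27). λ = (27 - 8)/(37 - 33) ≡ 19/4 mod 41. 4⁻¹ ≡ 31 (mod 41) since 4·31 = 124 ≡ 1, so λ ≡ 15.
  x = λ² - 33 - 37 = 225 - 70 ≡ 32; y = λ·(33 - 32) - 8 ≡ 7. → (32, 7)

(32, 7)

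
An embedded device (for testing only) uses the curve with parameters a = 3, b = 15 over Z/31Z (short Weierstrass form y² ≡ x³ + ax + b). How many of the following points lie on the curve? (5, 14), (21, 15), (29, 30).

(5, 14): 14² ≡ 10, rhs ≡ 0 → off.
(21, 15): 15² ≡ 8, rhs ≡ 8 → on.
(29, 30): 30² ≡ 1, rhs ≡ 1 → on.

2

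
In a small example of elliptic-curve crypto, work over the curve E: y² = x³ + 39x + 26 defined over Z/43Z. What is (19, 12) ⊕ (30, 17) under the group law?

(7, 13)

(19, 12) + (30, 17). λ = (17 - 12)/(30 - 19) ≡ 5/11 mod 43. 11⁻¹ ≡ 4 (mod 43), so λ ≡ 20.
  x = λ² - 19 - 30 = 400 - 49 ≡ 7; y = λ·(19 - 7) - 12 ≡ 13. → (7, 13)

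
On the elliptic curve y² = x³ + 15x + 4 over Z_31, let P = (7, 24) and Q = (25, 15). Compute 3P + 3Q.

(8, 27)

First 3P:
Repeated addition: build up to 3P.
2P: tangent at (7, 24): λ = (3·7² + 15)/(2·24) ≡ 7/17. 17⁻¹ ≡ 11 (mod 31), so λ ≡ 7·11 ≡ 15.
  x = λ² - 7 - 7 = 225 - 14 ≡ 25; y = λ·(7 - 25) - 24 ≡ 16. → (25, 16)
3P: (25, 16) + (7, 24). λ = (24 - 16)/(7 - 25) ≡ 8/13 mod 31. 13⁻¹ ≡ 12 (mod 31), so λ ≡ 3.
  x = λ² - 25 - 7 = 9 - 32 ≡ 8; y = λ·(25 - 8) - 16 ≡ 4. → (8, 4)
3P = (8, 4).
Next 3Q:
Repeated addition: build up to 3Q.
2Q: tangent at (25, 15): λ = (3·25² + 15)/(2·15) ≡ 30/30. 30⁻¹ ≡ 30 (mod 31), so λ ≡ 30·30 ≡ 1.
  x = λ² - 25 - 25 = 1 - 50 ≡ 13; y = λ·(25 - 13) - 15 ≡ 28. → (13, 28)
3Q: (13, 28) + (25, 15). λ = (15 - 28)/(25 - 13) ≡ 18/12 mod 31. 12⁻¹ ≡ 13 (mod 31), so λ ≡ 17.
  x = λ² - 13 - 25 = 289 - 38 ≡ 3; y = λ·(13 - 3) - 28 ≡ 18. → (3, 18)
3Q = (3, 18).
Finally 3P + 3Q:
(8, 4) + (3, 18). λ = (18 - 4)/(3 - 8) ≡ 14/26 mod 31. 26⁻¹ ≡ 6 (mod 31) since 26·6 = 156 ≡ 1, so λ ≡ 22.
  x = λ² - 8 - 3 = 484 - 11 ≡ 8; y = λ·(8 - 8) - 4 ≡ 27. → (8, 27)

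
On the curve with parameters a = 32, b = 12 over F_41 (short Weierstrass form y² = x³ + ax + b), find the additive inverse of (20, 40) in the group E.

-(20, 40) = (20, -40 mod 41) = (20, 1).

(20, 1)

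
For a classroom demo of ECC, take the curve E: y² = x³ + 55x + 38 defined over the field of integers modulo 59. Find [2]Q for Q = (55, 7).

tangent at (55, 7): λ = (3·55² + 55)/(2·7) ≡ 44/14. 14⁻¹ ≡ 38 (mod 59), so λ ≡ 44·38 ≡ 20.
  x = λ² - 55 - 55 = 400 - 110 ≡ 54; y = λ·(55 - 54) - 7 ≡ 13. → (54, 13)

(54, 13)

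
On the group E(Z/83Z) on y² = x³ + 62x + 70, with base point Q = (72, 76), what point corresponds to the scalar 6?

(31, 34)

Double-and-add on 6 = (110)₂. Start with Q = (72, 76) for the leading 1-bit.
double: tangent at (72, 76): λ = (3·72² + 62)/(2·76) ≡ 10/69. 69⁻¹ ≡ 77 (mod 83), so λ ≡ 10·77 ≡ 23.
  x = λ² - 72 - 72 = 529 - 144 ≡ 53; y = λ·(72 - 53) - 76 ≡ 29. → (53, 29)
add Q: (53, 29) + (72, 76). λ = (76 - 29)/(72 - 53) ≡ 47/19 mod 83. 19⁻¹ ≡ 35 (mod 83), so λ ≡ 68.
  x = λ² - 53 - 72 = 4624 - 125 ≡ 17; y = λ·(53 - 17) - 29 ≡ 12. → (17, 12)
double: tangent at (17, 12): λ = (3·17² + 62)/(2·12) ≡ 16/24. 24⁻¹ ≡ 45 (mod 83), so λ ≡ 16·45 ≡ 56.
  x = λ² - 17 - 17 = 3136 - 34 ≡ 31; y = λ·(17 - 31) - 12 ≡ 34. → (31, 34)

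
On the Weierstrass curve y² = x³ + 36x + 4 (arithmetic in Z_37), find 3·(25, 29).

Write P = (25, 29).
Repeated addition: build up to 3P.
2P: tangent at (25, 29): λ = (3·25² + 36)/(2·29) ≡ 24/21. 21⁻¹ ≡ 30 (mod 37), so λ ≡ 24·30 ≡ 17.
  x = λ² - 25 - 25 = 289 - 50 ≡ 17; y = λ·(25 - 17) - 29 ≡ 33. → (17, 33)
3P: (17, 33) + (25, 29). λ = (29 - 33)/(25 - 17) ≡ 33/8 mod 37. 8⁻¹ ≡ 14 (mod 37), so λ ≡ 18.
  x = λ² - 17 - 25 = 324 - 42 ≡ 23; y = λ·(17 - 23) - 33 ≡ 7. → (23, 7)

(23, 7)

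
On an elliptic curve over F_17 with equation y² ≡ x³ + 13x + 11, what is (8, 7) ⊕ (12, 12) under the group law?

(6, 4)

(8, 7) + (12, 12). λ = (12 - 7)/(12 - 8) ≡ 5/4 mod 17. 4⁻¹ ≡ 13 (mod 17), so λ ≡ 14.
  x = λ² - 8 - 12 = 196 - 20 ≡ 6; y = λ·(8 - 6) - 7 ≡ 4. → (6, 4)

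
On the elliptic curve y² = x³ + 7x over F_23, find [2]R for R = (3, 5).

tangent at (3, 5): λ = (3·3² + 7)/(2·5) ≡ 11/10. 10⁻¹ ≡ 7 (mod 23), so λ ≡ 11·7 ≡ 8.
  x = λ² - 3 - 3 = 64 - 6 ≡ 12; y = λ·(3 - 12) - 5 ≡ 15. → (12, 15)

(12, 15)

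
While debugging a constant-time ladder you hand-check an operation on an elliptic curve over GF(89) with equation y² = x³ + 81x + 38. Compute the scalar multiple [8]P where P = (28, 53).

(16, 88)

Double-and-add on 8 = (1000)₂. Start with P = (28, 53) for the leading 1-bit.
double: tangent at (28, 53): λ = (3·28² + 81)/(2·53) ≡ 30/17. 17⁻¹ ≡ 21 (mod 89), so λ ≡ 30·21 ≡ 7.
  x = λ² - 28 - 28 = 49 - 56 ≡ 82; y = λ·(28 - 82) - 53 ≡ 14. → (82, 14)
double: tangent at (82, 14): λ = (3·82² + 81)/(2·14) ≡ 50/28. 28⁻¹ ≡ 35 (mod 89) since 28·35 = 980 ≡ 1, so λ ≡ 50·35 ≡ 59.
  x = λ² - 82 - 82 = 3481 - 164 ≡ 24; y = λ·(82 - 24) - 14 ≡ 26. → (24, 26)
double: tangent at (24, 26): λ = (3·24² + 81)/(2·26) ≡ 29/52. 52⁻¹ ≡ 12 (mod 89) since 52·12 = 624 ≡ 1, so λ ≡ 29·12 ≡ 81.
  x = λ² - 24 - 24 = 6561 - 48 ≡ 16; y = λ·(24 - 16) - 26 ≡ 88. → (16, 88)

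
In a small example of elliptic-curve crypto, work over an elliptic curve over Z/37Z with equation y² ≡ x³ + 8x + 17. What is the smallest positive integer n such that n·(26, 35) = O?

2P: tangent at (26, 35): λ = (3·26² + 8)/(2·35) ≡ 1/33. 33⁻¹ ≡ 9 (mod 37), so λ ≡ 1·9 ≡ 9.
  x = λ² - 26 - 26 = 81 - 52 ≡ 29; y = λ·(26 - 29) - 35 ≡ 12. → (29, 12)
3P: (29, 12) + (26, 35). λ = (35 - 12)/(26 - 29) ≡ 23/34 mod 37. 34⁻¹ ≡ 12 (mod 37) since 34·12 = 408 ≡ 1, so λ ≡ 17.
  x = λ² - 29 - 26 = 289 - 55 ≡ 12; y = λ·(29 - 12) - 12 ≡ 18. → (12, 18)
4P: (12, 18) + (26, 35). λ = (35 - 18)/(26 - 12) ≡ 17/14 mod 37. 14⁻¹ ≡ 8 (mod 37), so λ ≡ 25.
  x = λ² - 12 - 26 = 625 - 38 ≡ 32; y = λ·(12 - 32) - 18 ≡ 0. → (32, 0)
5P: (32, 0) + (26, 35). λ = (35 - 0)/(26 - 32) ≡ 35/31 mod 37. 31⁻¹ ≡ 6 (mod 37), so λ ≡ 25.
  x = λ² - 32 - 26 = 625 - 58 ≡ 12; y = λ·(32 - 12) - 0 ≡ 19. → (12, 19)
6P: (12, 19) + (26, 35). λ = (35 - 19)/(26 - 12) ≡ 16/14 mod 37. 14⁻¹ ≡ 8 (mod 37), so λ ≡ 17.
  x = λ² - 12 - 26 = 289 - 38 ≡ 29; y = λ·(12 - 29) - 19 ≡ 25. → (29, 25)
7P: (29, 25) + (26, 35). λ = (35 - 25)/(26 - 29) ≡ 10/34 mod 37. 34⁻¹ ≡ 12 (mod 37), so λ ≡ 9.
  x = λ² - 29 - 26 = 81 - 55 ≡ 26; y = λ·(29 - 26) - 25 ≡ 2. → (26, 2)
8P: (26, 2) + (26, 35): same x and y₁ ≡ -y₂, so the sum is O.
8P = O, so the order is 8.

8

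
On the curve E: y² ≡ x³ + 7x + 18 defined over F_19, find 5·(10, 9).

(5, 11)

Write P = (10, 9).
Repeated addition: build up to 5P.
2P: tangent at (10, 9): λ = (3·10² + 7)/(2·9) ≡ 3/18. 18⁻¹ ≡ 18 (mod 19), so λ ≡ 3·18 ≡ 16.
  x = λ² - 10 - 10 = 256 - 20 ≡ 8; y = λ·(10 - 8) - 9 ≡ 4. → (8, 4)
3P: (8, 4) + (10, 9). λ = (9 - 4)/(10 - 8) ≡ 5/2 mod 19. 2⁻¹ ≡ 10 (mod 19), so λ ≡ 12.
  x = λ² - 8 - 10 = 144 - 18 ≡ 12; y = λ·(8 - 12) - 4 ≡ 5. → (12, 5)
4P: (12, 5) + (10, 9). λ = (9 - 5)/(10 - 12) ≡ 4/17 mod 19. 17⁻¹ ≡ 9 (mod 19), so λ ≡ 17.
  x = λ² - 12 - 10 = 289 - 22 ≡ 1; y = λ·(12 - 1) - 5 ≡ 11. → (1, 11)
5P: (1, 11) + (10, 9). λ = (9 - 11)/(10 - 1) ≡ 17/9 mod 19. 9⁻¹ ≡ 17 (mod 19), so λ ≡ 4.
  x = λ² - 1 - 10 = 16 - 11 ≡ 5; y = λ·(1 - 5) - 11 ≡ 11. → (5, 11)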